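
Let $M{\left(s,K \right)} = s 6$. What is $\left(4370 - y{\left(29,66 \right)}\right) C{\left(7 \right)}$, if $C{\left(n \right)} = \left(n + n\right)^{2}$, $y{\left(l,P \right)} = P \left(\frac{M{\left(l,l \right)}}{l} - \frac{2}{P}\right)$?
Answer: $779296$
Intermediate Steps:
$M{\left(s,K \right)} = 6 s$
$y{\left(l,P \right)} = P \left(6 - \frac{2}{P}\right)$ ($y{\left(l,P \right)} = P \left(\frac{6 l}{l} - \frac{2}{P}\right) = P \left(6 - \frac{2}{P}\right)$)
$C{\left(n \right)} = 4 n^{2}$ ($C{\left(n \right)} = \left(2 n\right)^{2} = 4 n^{2}$)
$\left(4370 - y{\left(29,66 \right)}\right) C{\left(7 \right)} = \left(4370 - \left(-2 + 6 \cdot 66\right)\right) 4 \cdot 7^{2} = \left(4370 - \left(-2 + 396\right)\right) 4 \cdot 49 = \left(4370 - 394\right) 196 = 3976 \cdot 196 = 779296$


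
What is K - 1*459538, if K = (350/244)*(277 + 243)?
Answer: -27986318/61 ≈ -4.5879e+5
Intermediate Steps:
K = 45500/61 (K = (350*(1/244))*520 = (175/122)*520 = 45500/61 ≈ 745.90)
K - 1*459538 = 45500/61 - 1*459538 = 45500/61 - 459538 = -27986318/61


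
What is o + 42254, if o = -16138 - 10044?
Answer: 16072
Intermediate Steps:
o = -26182
o + 42254 = -26182 + 42254 = 16072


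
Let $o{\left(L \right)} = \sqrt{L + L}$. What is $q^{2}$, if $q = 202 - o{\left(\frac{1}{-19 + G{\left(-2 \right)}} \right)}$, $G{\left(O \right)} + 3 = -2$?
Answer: $\frac{\left(1212 - i \sqrt{3}\right)^{2}}{36} \approx 40804.0 - 116.62 i$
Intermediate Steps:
$G{\left(O \right)} = -5$ ($G{\left(O \right)} = -3 - 2 = -5$)
$o{\left(L \right)} = \sqrt{2} \sqrt{L}$ ($o{\left(L \right)} = \sqrt{2 L} = \sqrt{2} \sqrt{L}$)
$q = 202 - \frac{i \sqrt{3}}{6}$ ($q = 202 - \sqrt{2} \sqrt{\frac{1}{-19 - 5}} = 202 - \sqrt{2} \sqrt{\frac{1}{-24}} = 202 - \sqrt{2} \sqrt{- \frac{1}{24}} = 202 - \sqrt{2} \frac{i \sqrt{6}}{12} = 202 - \frac{i \sqrt{3}}{6} \approx 202.0 - 0.28868 i$)
$q^{2} = \left(202 - \frac{i \sqrt{3}}{6}\right)^{2}$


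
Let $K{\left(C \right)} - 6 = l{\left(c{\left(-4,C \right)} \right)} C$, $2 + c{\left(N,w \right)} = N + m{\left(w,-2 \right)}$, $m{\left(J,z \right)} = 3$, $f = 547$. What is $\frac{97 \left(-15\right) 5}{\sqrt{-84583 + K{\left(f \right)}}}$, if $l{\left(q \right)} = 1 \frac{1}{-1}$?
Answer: $\frac{7275 i \sqrt{21281}}{42562} \approx 24.935 i$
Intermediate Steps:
$c{\left(N,w \right)} = 1 + N$ ($c{\left(N,w \right)} = -2 + \left(N + 3\right) = -2 + \left(3 + N\right) = 1 + N$)
$l{\left(q \right)} = -1$ ($l{\left(q \right)} = 1 \left(-1\right) = -1$)
$K{\left(C \right)} = 6 - C$
$\frac{97 \left(-15\right) 5}{\sqrt{-84583 + K{\left(f \right)}}} = \frac{97 \left(-15\right) 5}{\sqrt{-84583 + \left(6 - 547\right)}} = \frac{\left(-1455\right) 5}{\sqrt{-84583 + \left(6 - 547\right)}} = - \frac{7275}{\sqrt{-84583 - 541}} = - \frac{7275}{\sqrt{-85124}} = - \frac{7275}{2 i \sqrt{21281}} = - 7275 \left(- \frac{i \sqrt{21281}}{42562}\right) = \frac{7275 i \sqrt{21281}}{42562}$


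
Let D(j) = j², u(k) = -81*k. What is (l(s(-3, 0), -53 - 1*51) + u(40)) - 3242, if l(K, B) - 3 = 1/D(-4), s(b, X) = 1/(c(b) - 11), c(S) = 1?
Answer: -103663/16 ≈ -6478.9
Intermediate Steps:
s(b, X) = -⅒ (s(b, X) = 1/(1 - 11) = 1/(-10) = -⅒)
l(K, B) = 49/16 (l(K, B) = 3 + 1/((-4)²) = 3 + 1/16 = 49/16)
(l(s(-3, 0), -53 - 1*51) + u(40)) - 3242 = (49/16 - 81*40) - 3242 = (49/16 - 3240) - 3242 = -51791/16 - 3242 = -103663/16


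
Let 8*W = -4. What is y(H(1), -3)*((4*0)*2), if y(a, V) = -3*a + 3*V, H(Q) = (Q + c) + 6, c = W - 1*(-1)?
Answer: 0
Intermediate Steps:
W = -½ (W = (⅛)*(-4) = -½ ≈ -0.50000)
c = ½ (c = -½ - 1*(-1) = -½ + 1 = ½ ≈ 0.50000)
H(Q) = 13/2 + Q (H(Q) = (Q + ½) + 6 = (½ + Q) + 6 = 13/2 + Q)
y(H(1), -3)*((4*0)*2) = (-3*(13/2 + 1) + 3*(-3))*((4*0)*2) = (-3*15/2 - 9)*(0*2) = (-45/2 - 9)*0 = -63/2*0 = 0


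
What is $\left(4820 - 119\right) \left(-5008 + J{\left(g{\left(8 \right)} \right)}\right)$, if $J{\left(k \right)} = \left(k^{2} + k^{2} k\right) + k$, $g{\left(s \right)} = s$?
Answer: $-20797224$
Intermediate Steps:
$J{\left(k \right)} = k + k^{2} + k^{3}$ ($J{\left(k \right)} = \left(k^{2} + k^{3}\right) + k = k + k^{2} + k^{3}$)
$\left(4820 - 119\right) \left(-5008 + J{\left(g{\left(8 \right)} \right)}\right) = \left(4820 - 119\right) \left(-5008 + 8 \left(1 + 8 + 8^{2}\right)\right) = 4701 \left(-5008 + 8 \left(1 + 8 + 64\right)\right) = 4701 \left(-5008 + 8 \cdot 73\right) = 4701 \left(-5008 + 584\right) = 4701 \left(-4424\right) = -20797224$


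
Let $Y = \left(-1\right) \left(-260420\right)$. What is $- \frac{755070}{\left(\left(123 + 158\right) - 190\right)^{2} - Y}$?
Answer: $\frac{755070}{252139} \approx 2.9947$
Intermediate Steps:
$Y = 260420$
$- \frac{755070}{\left(\left(123 + 158\right) - 190\right)^{2} - Y} = - \frac{755070}{\left(\left(123 + 158\right) - 190\right)^{2} - 260420} = - \frac{755070}{\left(281 - 190\right)^{2} - 260420} = - \frac{755070}{91^{2} - 260420} = - \frac{755070}{8281 - 260420} = - \frac{755070}{-252139} = \left(-755070\right) \left(- \frac{1}{252139}\right) = \frac{755070}{252139}$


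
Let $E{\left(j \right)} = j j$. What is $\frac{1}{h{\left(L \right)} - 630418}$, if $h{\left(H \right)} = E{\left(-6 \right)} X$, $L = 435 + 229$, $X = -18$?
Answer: $- \frac{1}{631066} \approx -1.5846 \cdot 10^{-6}$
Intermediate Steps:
$E{\left(j \right)} = j^{2}$
$L = 664$
$h{\left(H \right)} = -648$ ($h{\left(H \right)} = \left(-6\right)^{2} \left(-18\right) = 36 \left(-18\right) = -648$)
$\frac{1}{h{\left(L \right)} - 630418} = \frac{1}{-648 - 630418} = \frac{1}{-631066} = - \frac{1}{631066}$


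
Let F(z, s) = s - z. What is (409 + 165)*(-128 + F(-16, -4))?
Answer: -66584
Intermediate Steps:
(409 + 165)*(-128 + F(-16, -4)) = (409 + 165)*(-128 + (-4 - 1*(-16))) = 574*(-128 + (-4 + 16)) = 574*(-128 + 12) = 574*(-116) = -66584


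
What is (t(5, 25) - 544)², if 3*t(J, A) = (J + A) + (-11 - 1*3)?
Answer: 2611456/9 ≈ 2.9016e+5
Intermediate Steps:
t(J, A) = -14/3 + A/3 + J/3 (t(J, A) = ((J + A) + (-11 - 1*3))/3 = ((A + J) + (-11 - 3))/3 = ((A + J) - 14)/3 = (-14 + A + J)/3 = -14/3 + A/3 + J/3)
(t(5, 25) - 544)² = ((-14/3 + (⅓)*25 + (⅓)*5) - 544)² = ((-14/3 + 25/3 + 5/3) - 544)² = (16/3 - 544)² = (-1616/3)² = 2611456/9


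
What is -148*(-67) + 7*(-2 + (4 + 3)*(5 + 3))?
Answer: 10294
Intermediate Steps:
-148*(-67) + 7*(-2 + (4 + 3)*(5 + 3)) = 9916 + 7*(-2 + 7*8) = 9916 + 7*(-2 + 56) = 9916 + 7*54 = 9916 + 378 = 10294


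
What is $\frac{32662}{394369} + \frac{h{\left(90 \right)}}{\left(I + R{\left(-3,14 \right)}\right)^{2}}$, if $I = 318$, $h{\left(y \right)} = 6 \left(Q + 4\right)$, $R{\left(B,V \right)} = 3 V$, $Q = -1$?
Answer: $\frac{235560769}{2839456800} \approx 0.08296$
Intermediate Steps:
$h{\left(y \right)} = 18$ ($h{\left(y \right)} = 6 \left(-1 + 4\right) = 6 \cdot 3 = 18$)
$\frac{32662}{394369} + \frac{h{\left(90 \right)}}{\left(I + R{\left(-3,14 \right)}\right)^{2}} = \frac{32662}{394369} + \frac{18}{\left(318 + 3 \cdot 14\right)^{2}} = 32662 \cdot \frac{1}{394369} + \frac{18}{\left(318 + 42\right)^{2}} = \frac{32662}{394369} + \frac{18}{360^{2}} = \frac{32662}{394369} + \frac{18}{129600} = \frac{32662}{394369} + 18 \cdot \frac{1}{129600} = \frac{32662}{394369} + \frac{1}{7200} = \frac{235560769}{2839456800}$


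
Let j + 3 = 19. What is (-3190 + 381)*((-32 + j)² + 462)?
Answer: -2016862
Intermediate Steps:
j = 16 (j = -3 + 19 = 16)
(-3190 + 381)*((-32 + j)² + 462) = (-3190 + 381)*((-32 + 16)² + 462) = -2809*((-16)² + 462) = -2809*(256 + 462) = -2809*718 = -2016862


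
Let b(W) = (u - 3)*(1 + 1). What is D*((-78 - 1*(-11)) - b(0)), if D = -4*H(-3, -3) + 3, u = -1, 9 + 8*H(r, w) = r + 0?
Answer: -531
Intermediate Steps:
H(r, w) = -9/8 + r/8 (H(r, w) = -9/8 + (r + 0)/8 = -9/8 + r/8)
D = 9 (D = -4*(-9/8 + (⅛)*(-3)) + 3 = -4*(-9/8 - 3/8) + 3 = -4*(-3/2) + 3 = 6 + 3 = 9)
b(W) = -8 (b(W) = (-1 - 3)*(1 + 1) = -4*2 = -8)
D*((-78 - 1*(-11)) - b(0)) = 9*((-78 - 1*(-11)) - 1*(-8)) = 9*((-78 + 11) + 8) = 9*(-67 + 8) = 9*(-59) = -531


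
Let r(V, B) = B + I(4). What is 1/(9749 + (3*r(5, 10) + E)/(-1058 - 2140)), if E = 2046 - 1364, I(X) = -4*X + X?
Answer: 123/1199101 ≈ 0.00010258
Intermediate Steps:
I(X) = -3*X
r(V, B) = -12 + B (r(V, B) = B - 3*4 = B - 12 = -12 + B)
E = 682
1/(9749 + (3*r(5, 10) + E)/(-1058 - 2140)) = 1/(9749 + (3*(-12 + 10) + 682)/(-1058 - 2140)) = 1/(9749 + (3*(-2) + 682)/(-3198)) = 1/(9749 + (-6 + 682)*(-1/3198)) = 1/(9749 + 676*(-1/3198)) = 1/(9749 - 26/123) = 1/(1199101/123) = 123/1199101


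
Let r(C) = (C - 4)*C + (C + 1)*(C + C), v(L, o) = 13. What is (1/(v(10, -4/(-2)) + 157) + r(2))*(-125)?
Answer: -34025/34 ≈ -1000.7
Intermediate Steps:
r(C) = C*(-4 + C) + 2*C*(1 + C) (r(C) = (-4 + C)*C + (1 + C)*(2*C) = C*(-4 + C) + 2*C*(1 + C))
(1/(v(10, -4/(-2)) + 157) + r(2))*(-125) = (1/(13 + 157) + 2*(-2 + 3*2))*(-125) = (1/170 + 2*(-2 + 6))*(-125) = (1/170 + 2*4)*(-125) = (1/170 + 8)*(-125) = (1361/170)*(-125) = -34025/34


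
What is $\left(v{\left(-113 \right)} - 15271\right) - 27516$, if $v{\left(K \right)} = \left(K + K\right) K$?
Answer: $-17249$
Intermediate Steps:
$v{\left(K \right)} = 2 K^{2}$ ($v{\left(K \right)} = 2 K K = 2 K^{2}$)
$\left(v{\left(-113 \right)} - 15271\right) - 27516 = \left(2 \left(-113\right)^{2} - 15271\right) - 27516 = \left(2 \cdot 12769 - 15271\right) - 27516 = \left(25538 - 15271\right) - 27516 = 10267 - 27516 = -17249$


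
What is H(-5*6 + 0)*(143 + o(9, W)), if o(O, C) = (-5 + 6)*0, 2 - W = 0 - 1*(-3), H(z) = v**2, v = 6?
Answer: 5148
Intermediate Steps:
H(z) = 36 (H(z) = 6**2 = 36)
W = -1 (W = 2 - (0 - 1*(-3)) = 2 - (0 + 3) = 2 - 1*3 = 2 - 3 = -1)
o(O, C) = 0 (o(O, C) = 1*0 = 0)
H(-5*6 + 0)*(143 + o(9, W)) = 36*(143 + 0) = 36*143 = 5148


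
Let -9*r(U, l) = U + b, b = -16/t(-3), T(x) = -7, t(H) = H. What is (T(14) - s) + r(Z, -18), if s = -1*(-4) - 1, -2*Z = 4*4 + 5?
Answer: -509/54 ≈ -9.4259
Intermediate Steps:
Z = -21/2 (Z = -(4*4 + 5)/2 = -(16 + 5)/2 = -½*21 = -21/2 ≈ -10.500)
s = 3 (s = 4 - 1 = 3)
b = 16/3 (b = -16/(-3) = -16*(-⅓) = 16/3 ≈ 5.3333)
r(U, l) = -16/27 - U/9 (r(U, l) = -(U + 16/3)/9 = -(16/3 + U)/9 = -16/27 - U/9)
(T(14) - s) + r(Z, -18) = (-7 - 1*3) + (-16/27 - ⅑*(-21/2)) = (-7 - 3) + (-16/27 + 7/6) = -10 + 31/54 = -509/54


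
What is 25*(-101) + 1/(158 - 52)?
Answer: -267649/106 ≈ -2525.0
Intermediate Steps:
25*(-101) + 1/(158 - 52) = -2525 + 1/106 = -267649/106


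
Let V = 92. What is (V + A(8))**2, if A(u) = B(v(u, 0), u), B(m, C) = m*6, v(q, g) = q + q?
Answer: 35344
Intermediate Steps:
v(q, g) = 2*q
B(m, C) = 6*m
A(u) = 12*u (A(u) = 6*(2*u) = 12*u)
(V + A(8))**2 = (92 + 12*8)**2 = (92 + 96)**2 = 188**2 = 35344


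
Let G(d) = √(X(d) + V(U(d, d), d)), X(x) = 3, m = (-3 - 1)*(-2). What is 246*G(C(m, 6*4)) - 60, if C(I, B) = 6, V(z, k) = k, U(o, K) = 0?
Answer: 678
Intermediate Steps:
m = 8 (m = -4*(-2) = 8)
G(d) = √(3 + d)
246*G(C(m, 6*4)) - 60 = 246*√(3 + 6) - 60 = 246*√9 - 60 = 246*3 - 60 = 738 - 60 = 678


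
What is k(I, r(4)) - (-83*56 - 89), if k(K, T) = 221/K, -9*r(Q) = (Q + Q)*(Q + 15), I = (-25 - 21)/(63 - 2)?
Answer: 204421/46 ≈ 4443.9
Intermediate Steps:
I = -46/61 ≈ -0.75410
r(Q) = -2*Q*(15 + Q)/9 (r(Q) = -(Q + Q)*(Q + 15)/9 = -2*Q*(15 + Q)/9)
k(I, r(4)) - (-83*56 - 89) = 221/(-46/61) - (-83*56 - 89) = 221*(-61/46) - (-4648 - 89) = -13481/46 - 1*(-4737) = -13481/46 + 4737 = 204421/46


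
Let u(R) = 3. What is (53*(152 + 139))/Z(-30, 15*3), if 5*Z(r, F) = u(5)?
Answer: 25705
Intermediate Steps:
Z(r, F) = ⅗ (Z(r, F) = (⅕)*3 = ⅗)
(53*(152 + 139))/Z(-30, 15*3) = (53*(152 + 139))/(⅗) = (53*291)*(5/3) = 15423*(5/3) = 25705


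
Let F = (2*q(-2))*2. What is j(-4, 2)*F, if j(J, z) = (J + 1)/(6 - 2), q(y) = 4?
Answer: -12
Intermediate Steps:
j(J, z) = ¼ + J/4 (j(J, z) = (1 + J)/4 = (1 + J)*(¼) = ¼ + J/4)
F = 16 (F = (2*4)*2 = 8*2 = 16)
j(-4, 2)*F = (¼ + (¼)*(-4))*16 = (¼ - 1)*16 = -¾*16 = -12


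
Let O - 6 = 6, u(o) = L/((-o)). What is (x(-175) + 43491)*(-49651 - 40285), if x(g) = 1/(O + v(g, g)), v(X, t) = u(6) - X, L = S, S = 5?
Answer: -4369041685008/1117 ≈ -3.9114e+9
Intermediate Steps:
L = 5
u(o) = -5/o (u(o) = 5/((-o)) = 5*(-1/o) = -5/o)
O = 12 (O = 6 + 6 = 12)
v(X, t) = -⅚ - X (v(X, t) = -5/6 - X = -5*⅙ - X = -⅚ - X)
x(g) = 1/(67/6 - g) (x(g) = 1/(12 + (-⅚ - g)) = 1/(67/6 - g))
(x(-175) + 43491)*(-49651 - 40285) = (-6/(-67 + 6*(-175)) + 43491)*(-49651 - 40285) = (-6/(-67 - 1050) + 43491)*(-89936) = (-6/(-1117) + 43491)*(-89936) = (-6*(-1/1117) + 43491)*(-89936) = (6/1117 + 43491)*(-89936) = (48579453/1117)*(-89936) = -4369041685008/1117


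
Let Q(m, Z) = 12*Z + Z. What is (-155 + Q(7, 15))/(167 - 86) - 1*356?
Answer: -28796/81 ≈ -355.51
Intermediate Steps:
Q(m, Z) = 13*Z
(-155 + Q(7, 15))/(167 - 86) - 1*356 = (-155 + 13*15)/(167 - 86) - 1*356 = (-155 + 195)/81 - 356 = 40*(1/81) - 356 = 40/81 - 356 = -28796/81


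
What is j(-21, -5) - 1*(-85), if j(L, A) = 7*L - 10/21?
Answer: -1312/21 ≈ -62.476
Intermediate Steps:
j(L, A) = -10/21 + 7*L (j(L, A) = 7*L - 10*1/21 = 7*L - 10/21 = -10/21 + 7*L)
j(-21, -5) - 1*(-85) = (-10/21 + 7*(-21)) - 1*(-85) = (-10/21 - 147) + 85 = -3097/21 + 85 = -1312/21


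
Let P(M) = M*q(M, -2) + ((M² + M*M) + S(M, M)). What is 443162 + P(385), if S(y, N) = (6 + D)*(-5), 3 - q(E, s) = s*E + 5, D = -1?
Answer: 1035267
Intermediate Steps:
q(E, s) = -2 - E*s (q(E, s) = 3 - (s*E + 5) = 3 - (E*s + 5) = 3 - (5 + E*s) = 3 + (-5 - E*s) = -2 - E*s)
S(y, N) = -25 (S(y, N) = (6 - 1)*(-5) = 5*(-5) = -25)
P(M) = -25 + 2*M² + M*(-2 + 2*M) (P(M) = M*(-2 - 1*M*(-2)) + ((M² + M*M) - 25) = M*(-2 + 2*M) + ((M² + M²) - 25) = M*(-2 + 2*M) + (2*M² - 25) = M*(-2 + 2*M) + (-25 + 2*M²) = -25 + 2*M² + M*(-2 + 2*M))
443162 + P(385) = 443162 + (-25 - 2*385 + 4*385²) = 443162 + (-25 - 770 + 4*148225) = 443162 + (-25 - 770 + 592900) = 443162 + 592105 = 1035267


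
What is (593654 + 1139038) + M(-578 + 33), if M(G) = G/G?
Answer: 1732693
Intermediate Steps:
M(G) = 1
(593654 + 1139038) + M(-578 + 33) = (593654 + 1139038) + 1 = 1732692 + 1 = 1732693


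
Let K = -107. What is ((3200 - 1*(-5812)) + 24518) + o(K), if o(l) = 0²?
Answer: 33530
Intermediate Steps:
o(l) = 0
((3200 - 1*(-5812)) + 24518) + o(K) = ((3200 - 1*(-5812)) + 24518) + 0 = ((3200 + 5812) + 24518) + 0 = (9012 + 24518) + 0 = 33530 + 0 = 33530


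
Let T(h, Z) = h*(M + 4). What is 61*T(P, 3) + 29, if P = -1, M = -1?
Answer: -154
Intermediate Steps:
T(h, Z) = 3*h (T(h, Z) = h*(-1 + 4) = h*3 = 3*h)
61*T(P, 3) + 29 = 61*(3*(-1)) + 29 = 61*(-3) + 29 = -183 + 29 = -154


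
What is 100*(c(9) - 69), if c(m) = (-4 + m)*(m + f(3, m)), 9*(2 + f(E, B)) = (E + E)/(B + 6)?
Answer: -30400/9 ≈ -3377.8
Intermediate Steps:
f(E, B) = -2 + 2*E/(9*(6 + B)) (f(E, B) = -2 + ((E + E)/(B + 6))/9 = -2 + ((2*E)/(6 + B))/9 = -2 + (2*E/(6 + B))/9 = -2 + 2*E/(9*(6 + B)))
c(m) = (-4 + m)*(m + 2*(-51 - 9*m)/(9*(6 + m))) (c(m) = (-4 + m)*(m + 2*(-54 + 3 - 9*m)/(9*(6 + m))) = (-4 + m)*(m + 2*(-51 - 9*m)/(9*(6 + m))))
100*(c(9) - 69) = 100*((136 - 82*9 + 3*9**3)/(3*(6 + 9)) - 69) = 100*((1/3)*(136 - 738 + 3*729)/15 - 69) = 100*((1/3)*(1/15)*(136 - 738 + 2187) - 69) = 100*((1/3)*(1/15)*1585 - 69) = 100*(317/9 - 69) = 100*(-304/9) = -30400/9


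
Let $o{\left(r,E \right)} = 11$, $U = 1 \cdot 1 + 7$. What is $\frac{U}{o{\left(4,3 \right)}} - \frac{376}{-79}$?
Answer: $\frac{4768}{869} \approx 5.4868$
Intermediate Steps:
$U = 8$ ($U = 1 + 7 = 8$)
$\frac{U}{o{\left(4,3 \right)}} - \frac{376}{-79} = \frac{8}{11} - \frac{376}{-79} = 8 \cdot \frac{1}{11} - - \frac{376}{79} = \frac{8}{11} + \frac{376}{79} = \frac{4768}{869}$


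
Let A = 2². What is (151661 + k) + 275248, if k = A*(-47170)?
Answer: 238229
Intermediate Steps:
A = 4
k = -188680 (k = 4*(-47170) = -188680)
(151661 + k) + 275248 = (151661 - 188680) + 275248 = -37019 + 275248 = 238229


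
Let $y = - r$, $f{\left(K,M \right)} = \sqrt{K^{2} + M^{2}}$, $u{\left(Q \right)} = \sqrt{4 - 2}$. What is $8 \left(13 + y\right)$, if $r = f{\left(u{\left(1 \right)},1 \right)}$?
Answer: $104 - 8 \sqrt{3} \approx 90.144$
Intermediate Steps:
$u{\left(Q \right)} = \sqrt{2}$
$r = \sqrt{3}$ ($r = \sqrt{\left(\sqrt{2}\right)^{2} + 1^{2}} = \sqrt{2 + 1} = \sqrt{3} \approx 1.732$)
$y = - \sqrt{3} \approx -1.732$
$8 \left(13 + y\right) = 8 \left(13 - \sqrt{3}\right) = 104 - 8 \sqrt{3}$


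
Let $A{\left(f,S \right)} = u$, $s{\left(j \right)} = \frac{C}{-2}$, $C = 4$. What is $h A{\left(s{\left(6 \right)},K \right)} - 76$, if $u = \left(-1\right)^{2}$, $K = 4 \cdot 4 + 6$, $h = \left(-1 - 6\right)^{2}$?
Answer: $-27$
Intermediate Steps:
$h = 49$ ($h = \left(-7\right)^{2} = 49$)
$K = 22$ ($K = 16 + 6 = 22$)
$s{\left(j \right)} = -2$ ($s{\left(j \right)} = \frac{4}{-2} = 4 \left(- \frac{1}{2}\right) = -2$)
$u = 1$
$A{\left(f,S \right)} = 1$
$h A{\left(s{\left(6 \right)},K \right)} - 76 = 49 \cdot 1 - 76 = 49 - 76 = -27$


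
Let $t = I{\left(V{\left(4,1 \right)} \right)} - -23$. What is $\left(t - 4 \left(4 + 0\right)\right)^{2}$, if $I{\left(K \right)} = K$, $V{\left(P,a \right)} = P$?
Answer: $121$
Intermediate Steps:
$t = 27$ ($t = 4 - -23 = 4 + 23 = 27$)
$\left(t - 4 \left(4 + 0\right)\right)^{2} = \left(27 - 4 \left(4 + 0\right)\right)^{2} = \left(27 - 16\right)^{2} = 11^{2} = 121$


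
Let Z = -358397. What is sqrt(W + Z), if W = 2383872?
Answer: 5*sqrt(81019) ≈ 1423.2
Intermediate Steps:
sqrt(W + Z) = sqrt(2383872 - 358397) = sqrt(2025475) = 5*sqrt(81019)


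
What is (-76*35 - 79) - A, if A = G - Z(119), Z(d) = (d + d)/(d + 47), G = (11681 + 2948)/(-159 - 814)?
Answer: -219868907/80759 ≈ -2722.5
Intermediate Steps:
G = -14629/973 (G = 14629/(-973) = 14629*(-1/973) = -14629/973 ≈ -15.035)
Z(d) = 2*d/(47 + d) (Z(d) = (2*d)/(47 + d) = 2*d/(47 + d))
A = -1329994/80759 (A = -14629/973 - 2*119/(47 + 119) = -14629/973 - 2*119/166 = -14629/973 - 1*119/83 = -14629/973 - 119/83 = -1329994/80759 ≈ -16.469)
(-76*35 - 79) - A = (-76*35 - 79) - 1*(-1329994/80759) = (-2660 - 79) + 1329994/80759 = -2739 + 1329994/80759 = -219868907/80759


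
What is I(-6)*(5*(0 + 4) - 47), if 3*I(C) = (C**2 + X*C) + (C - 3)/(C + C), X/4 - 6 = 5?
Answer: 8181/4 ≈ 2045.3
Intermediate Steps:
X = 44 (X = 24 + 4*5 = 24 + 20 = 44)
I(C) = C**2/3 + 44*C/3 + (-3 + C)/(6*C) (I(C) = ((C**2 + 44*C) + (C - 3)/(C + C))/3 = ((C**2 + 44*C) + (-3 + C)/((2*C)))/3 = ((C**2 + 44*C) + (-3 + C)*(1/(2*C)))/3 = ((C**2 + 44*C) + (-3 + C)/(2*C))/3 = (C**2 + 44*C + (-3 + C)/(2*C))/3 = C**2/3 + 44*C/3 + (-3 + C)/(6*C))
I(-6)*(5*(0 + 4) - 47) = ((1/6)*(-3 - 6*(1 + 2*(-6)**2 + 88*(-6)))/(-6))*(5*(0 + 4) - 47) = ((1/6)*(-1/6)*(-3 - 6*(1 + 2*36 - 528)))*(5*4 - 47) = ((1/6)*(-1/6)*(-3 - 6*(1 + 72 - 528)))*(20 - 47) = ((1/6)*(-1/6)*(-3 - 6*(-455)))*(-27) = ((1/6)*(-1/6)*(-3 + 2730))*(-27) = ((1/6)*(-1/6)*2727)*(-27) = -303/4*(-27) = 8181/4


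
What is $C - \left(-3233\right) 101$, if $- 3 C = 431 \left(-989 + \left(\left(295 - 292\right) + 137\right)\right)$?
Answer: $448506$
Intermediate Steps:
$C = 121973$ ($C = - \frac{431 \left(-989 + \left(\left(295 - 292\right) + 137\right)\right)}{3} = - \frac{431 \left(-989 + \left(3 + 137\right)\right)}{3} = - \frac{431 \left(-989 + 140\right)}{3} = - \frac{431 \left(-849\right)}{3} = \left(- \frac{1}{3}\right) \left(-365919\right) = 121973$)
$C - \left(-3233\right) 101 = 121973 - \left(-3233\right) 101 = 121973 - -326533 = 121973 + 326533 = 448506$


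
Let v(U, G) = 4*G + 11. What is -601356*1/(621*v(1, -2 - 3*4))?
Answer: 200452/9315 ≈ 21.519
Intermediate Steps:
v(U, G) = 11 + 4*G
-601356*1/(621*v(1, -2 - 3*4)) = -601356*1/(621*(11 + 4*(-2 - 3*4))) = -601356*1/(621*(11 + 4*(-2 - 12))) = -601356*1/(621*(11 + 4*(-14))) = -601356*1/(621*(11 - 56)) = -601356/(621*(-45)) = -601356/(-27945) = -601356*(-1/27945) = 200452/9315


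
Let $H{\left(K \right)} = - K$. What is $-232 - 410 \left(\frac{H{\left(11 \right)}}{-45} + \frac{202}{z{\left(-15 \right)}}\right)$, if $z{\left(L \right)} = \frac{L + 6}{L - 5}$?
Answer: $- \frac{553130}{3} \approx -1.8438 \cdot 10^{5}$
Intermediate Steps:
$z{\left(L \right)} = \frac{6 + L}{-5 + L}$
$-232 - 410 \left(\frac{H{\left(11 \right)}}{-45} + \frac{202}{z{\left(-15 \right)}}\right) = -232 - 410 \left(\frac{\left(-1\right) 11}{-45} + \frac{202}{\frac{1}{-5 - 15} \left(6 - 15\right)}\right) = -232 - 410 \left(\left(-11\right) \left(- \frac{1}{45}\right) + \frac{202}{\frac{1}{-20} \left(-9\right)}\right) = -232 - 410 \left(\frac{11}{45} + \frac{202}{\left(- \frac{1}{20}\right) \left(-9\right)}\right) = -232 - 410 \left(\frac{11}{45} + \frac{202}{\frac{9}{20}}\right) = -232 - 410 \left(\frac{11}{45} + 202 \cdot \frac{20}{9}\right) = -232 - 410 \left(\frac{11}{45} + \frac{4040}{9}\right) = -232 - \frac{552434}{3} = - \frac{553130}{3}$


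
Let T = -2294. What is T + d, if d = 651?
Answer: -1643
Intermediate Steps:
T + d = -2294 + 651 = -1643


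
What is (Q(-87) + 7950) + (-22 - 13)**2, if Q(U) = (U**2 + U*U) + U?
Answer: 24226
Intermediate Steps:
Q(U) = U + 2*U**2 (Q(U) = (U**2 + U**2) + U = 2*U**2 + U = U + 2*U**2)
(Q(-87) + 7950) + (-22 - 13)**2 = (-87*(1 + 2*(-87)) + 7950) + (-22 - 13)**2 = (-87*(1 - 174) + 7950) + (-35)**2 = (-87*(-173) + 7950) + 1225 = (15051 + 7950) + 1225 = 23001 + 1225 = 24226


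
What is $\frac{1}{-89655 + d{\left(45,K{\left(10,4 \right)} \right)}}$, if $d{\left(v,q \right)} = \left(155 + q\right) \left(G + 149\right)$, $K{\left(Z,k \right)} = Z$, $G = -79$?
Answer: $- \frac{1}{78105} \approx -1.2803 \cdot 10^{-5}$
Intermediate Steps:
$d{\left(v,q \right)} = 10850 + 70 q$ ($d{\left(v,q \right)} = \left(155 + q\right) \left(-79 + 149\right) = \left(155 + q\right) 70 = 10850 + 70 q$)
$\frac{1}{-89655 + d{\left(45,K{\left(10,4 \right)} \right)}} = \frac{1}{-89655 + \left(10850 + 70 \cdot 10\right)} = \frac{1}{-89655 + \left(10850 + 700\right)} = \frac{1}{-89655 + 11550} = \frac{1}{-78105} = - \frac{1}{78105}$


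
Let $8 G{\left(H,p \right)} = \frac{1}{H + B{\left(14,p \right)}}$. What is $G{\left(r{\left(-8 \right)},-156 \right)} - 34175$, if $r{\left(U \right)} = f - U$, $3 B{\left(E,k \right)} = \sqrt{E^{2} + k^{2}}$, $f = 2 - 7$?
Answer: $- \frac{6684903427}{195608} + \frac{3 \sqrt{6133}}{97804} \approx -34175.0$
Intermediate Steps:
$f = -5$
$B{\left(E,k \right)} = \frac{\sqrt{E^{2} + k^{2}}}{3}$
$r{\left(U \right)} = -5 - U$
$G{\left(H,p \right)} = \frac{1}{8 \left(H + \frac{\sqrt{196 + p^{2}}}{3}\right)}$ ($G{\left(H,p \right)} = \frac{1}{8 \left(H + \frac{\sqrt{14^{2} + p^{2}}}{3}\right)} = \frac{1}{8 \left(H + \frac{\sqrt{196 + p^{2}}}{3}\right)}$)
$G{\left(r{\left(-8 \right)},-156 \right)} - 34175 = \frac{3}{8 \left(\sqrt{196 + \left(-156\right)^{2}} + 3 \left(-5 - -8\right)\right)} - 34175 = \frac{3}{8 \left(\sqrt{196 + 24336} + 3 \left(-5 + 8\right)\right)} - 34175 = \frac{3}{8 \left(\sqrt{24532} + 3 \cdot 3\right)} - 34175 = \frac{3}{8 \left(2 \sqrt{6133} + 9\right)} - 34175 = \frac{3}{8 \left(9 + 2 \sqrt{6133}\right)} - 34175 = -34175 + \frac{3}{8 \left(9 + 2 \sqrt{6133}\right)}$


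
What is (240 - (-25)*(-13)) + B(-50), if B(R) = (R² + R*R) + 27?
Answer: 4942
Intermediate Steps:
B(R) = 27 + 2*R² (B(R) = (R² + R²) + 27 = 2*R² + 27 = 27 + 2*R²)
(240 - (-25)*(-13)) + B(-50) = (240 - (-25)*(-13)) + (27 + 2*(-50)²) = (240 - 1*325) + (27 + 2*2500) = (240 - 325) + (27 + 5000) = -85 + 5027 = 4942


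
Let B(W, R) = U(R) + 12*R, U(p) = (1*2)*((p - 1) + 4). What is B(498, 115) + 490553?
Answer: 492169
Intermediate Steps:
U(p) = 6 + 2*p (U(p) = 2*((-1 + p) + 4) = 2*(3 + p) = 6 + 2*p)
B(W, R) = 6 + 14*R (B(W, R) = (6 + 2*R) + 12*R = 6 + 14*R)
B(498, 115) + 490553 = (6 + 14*115) + 490553 = (6 + 1610) + 490553 = 1616 + 490553 = 492169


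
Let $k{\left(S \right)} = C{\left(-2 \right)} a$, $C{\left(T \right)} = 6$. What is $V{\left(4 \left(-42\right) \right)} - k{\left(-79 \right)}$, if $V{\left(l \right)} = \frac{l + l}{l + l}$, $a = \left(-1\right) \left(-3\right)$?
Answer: $-17$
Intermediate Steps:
$a = 3$
$k{\left(S \right)} = 18$ ($k{\left(S \right)} = 6 \cdot 3 = 18$)
$V{\left(l \right)} = 1$ ($V{\left(l \right)} = \frac{2 l}{2 l} = 2 l \frac{1}{2 l} = 1$)
$V{\left(4 \left(-42\right) \right)} - k{\left(-79 \right)} = 1 - 18 = -17$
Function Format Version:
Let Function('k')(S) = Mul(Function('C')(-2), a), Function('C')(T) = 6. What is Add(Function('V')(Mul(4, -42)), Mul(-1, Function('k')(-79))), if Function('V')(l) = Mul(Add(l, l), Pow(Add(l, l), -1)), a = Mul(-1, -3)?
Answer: -17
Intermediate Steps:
a = 3
Function('k')(S) = 18 (Function('k')(S) = Mul(6, 3) = 18)
Function('V')(l) = 1 (Function('V')(l) = Mul(Mul(2, l), Pow(Mul(2, l), -1)) = Mul(Mul(2, l), Mul(Rational(1, 2), Pow(l, -1))) = 1)
Add(Function('V')(Mul(4, -42)), Mul(-1, Function('k')(-79))) = Add(1, Mul(-1, 18)) = Add(1, -18) = -17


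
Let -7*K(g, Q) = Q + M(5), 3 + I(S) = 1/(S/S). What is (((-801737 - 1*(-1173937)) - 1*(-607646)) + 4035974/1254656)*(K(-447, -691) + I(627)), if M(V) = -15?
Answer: 106340824959175/1097824 ≈ 9.6865e+7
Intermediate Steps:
I(S) = -2 (I(S) = -3 + 1/(S/S) = -3 + 1/1 = -3 + 1 = -2)
K(g, Q) = 15/7 - Q/7 (K(g, Q) = -(Q - 15)/7 = -(-15 + Q)/7 = 15/7 - Q/7)
(((-801737 - 1*(-1173937)) - 1*(-607646)) + 4035974/1254656)*(K(-447, -691) + I(627)) = (((-801737 - 1*(-1173937)) - 1*(-607646)) + 4035974/1254656)*((15/7 - ⅐*(-691)) - 2) = (((-801737 + 1173937) + 607646) + 4035974*(1/1254656))*((15/7 + 691/7) - 2) = ((372200 + 607646) + 2017987/627328)*(706/7 - 2) = (979846 + 2017987/627328)*(692/7) = (614686849475/627328)*(692/7) = 106340824959175/1097824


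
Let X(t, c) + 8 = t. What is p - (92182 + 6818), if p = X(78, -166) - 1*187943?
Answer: -286873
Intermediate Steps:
X(t, c) = -8 + t
p = -187873 (p = (-8 + 78) - 1*187943 = 70 - 187943 = -187873)
p - (92182 + 6818) = -187873 - (92182 + 6818) = -187873 - 1*99000 = -187873 - 99000 = -286873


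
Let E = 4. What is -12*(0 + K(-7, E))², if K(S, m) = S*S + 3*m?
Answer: -44652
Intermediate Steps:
K(S, m) = S² + 3*m
-12*(0 + K(-7, E))² = -12*(0 + ((-7)² + 3*4))² = -12*(0 + (49 + 12))² = -12*(0 + 61)² = -12*61² = -12*3721 = -44652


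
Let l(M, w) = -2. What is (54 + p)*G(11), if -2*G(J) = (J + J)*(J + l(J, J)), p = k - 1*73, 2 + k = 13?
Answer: 792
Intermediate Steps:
k = 11 (k = -2 + 13 = 11)
p = -62 (p = 11 - 1*73 = 11 - 73 = -62)
G(J) = -J*(-2 + J) (G(J) = -(J + J)*(J - 2)/2 = -2*J*(-2 + J)/2 = -J*(-2 + J))
(54 + p)*G(11) = (54 - 62)*(11*(2 - 1*11)) = -88*(2 - 11) = -88*(-9) = -8*(-99) = 792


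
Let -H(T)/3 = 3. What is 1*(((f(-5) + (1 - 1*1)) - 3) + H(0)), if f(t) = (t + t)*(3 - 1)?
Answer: -32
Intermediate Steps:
f(t) = 4*t (f(t) = (2*t)*2 = 4*t)
H(T) = -9 (H(T) = -3*3 = -9)
1*(((f(-5) + (1 - 1*1)) - 3) + H(0)) = 1*(((4*(-5) + (1 - 1*1)) - 3) - 9) = 1*(((-20 + (1 - 1)) - 3) - 9) = 1*(((-20 + 0) - 3) - 9) = 1*((-20 - 3) - 9) = 1*(-23 - 9) = 1*(-32) = -32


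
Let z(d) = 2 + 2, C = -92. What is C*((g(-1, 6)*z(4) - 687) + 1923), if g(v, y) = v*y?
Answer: -111504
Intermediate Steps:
z(d) = 4
C*((g(-1, 6)*z(4) - 687) + 1923) = -92*((-1*6*4 - 687) + 1923) = -92*((-6*4 - 687) + 1923) = -92*((-24 - 687) + 1923) = -92*(-711 + 1923) = -92*1212 = -111504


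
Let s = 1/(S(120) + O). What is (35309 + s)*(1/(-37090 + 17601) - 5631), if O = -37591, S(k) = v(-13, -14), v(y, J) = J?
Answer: -29143123261923328/146576769 ≈ -1.9882e+8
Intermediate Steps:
S(k) = -14
s = -1/37605 (s = 1/(-14 - 37591) = 1/(-37605) = -1/37605 ≈ -2.6592e-5)
(35309 + s)*(1/(-37090 + 17601) - 5631) = (35309 - 1/37605)*(1/(-37090 + 17601) - 5631) = 1327794944*(1/(-19489) - 5631)/37605 = 1327794944*(-1/19489 - 5631)/37605 = (1327794944/37605)*(-109742560/19489) = -29143123261923328/146576769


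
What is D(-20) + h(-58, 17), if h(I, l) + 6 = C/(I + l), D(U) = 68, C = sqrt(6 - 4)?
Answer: 62 - sqrt(2)/41 ≈ 61.966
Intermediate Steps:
C = sqrt(2) ≈ 1.4142
h(I, l) = -6 + sqrt(2)/(I + l)
D(-20) + h(-58, 17) = 68 + (sqrt(2) - 6*(-58) - 6*17)/(-58 + 17) = 68 + (sqrt(2) + 348 - 102)/(-41) = 68 - (246 + sqrt(2))/41 = 68 + (-6 - sqrt(2)/41) = 62 - sqrt(2)/41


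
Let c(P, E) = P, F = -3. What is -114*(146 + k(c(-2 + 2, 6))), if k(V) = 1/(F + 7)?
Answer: -33345/2 ≈ -16673.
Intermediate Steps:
k(V) = ¼ (k(V) = 1/(-3 + 7) = 1/4 = ¼)
-114*(146 + k(c(-2 + 2, 6))) = -114*(146 + ¼) = -114*585/4 = -33345/2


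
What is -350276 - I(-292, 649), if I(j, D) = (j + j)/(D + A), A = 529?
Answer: -206312272/589 ≈ -3.5028e+5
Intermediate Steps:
I(j, D) = 2*j/(529 + D) (I(j, D) = (j + j)/(D + 529) = (2*j)/(529 + D) = 2*j/(529 + D))
-350276 - I(-292, 649) = -350276 - 2*(-292)/(529 + 649) = -350276 - 2*(-292)/1178 = -350276 - 1*(-292/589) = -350276 + 292/589 = -206312272/589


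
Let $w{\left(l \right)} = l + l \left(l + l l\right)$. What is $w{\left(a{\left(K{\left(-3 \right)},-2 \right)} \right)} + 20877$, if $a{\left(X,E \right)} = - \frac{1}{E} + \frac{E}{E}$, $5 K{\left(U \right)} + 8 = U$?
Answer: $\frac{167073}{8} \approx 20884.0$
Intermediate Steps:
$K{\left(U \right)} = - \frac{8}{5} + \frac{U}{5}$
$a{\left(X,E \right)} = 1 - \frac{1}{E}$ ($a{\left(X,E \right)} = - \frac{1}{E} + 1 = 1 - \frac{1}{E}$)
$w{\left(l \right)} = l + l \left(l + l^{2}\right)$
$w{\left(a{\left(K{\left(-3 \right)},-2 \right)} \right)} + 20877 = \frac{-1 - 2}{-2} \left(1 + \frac{-1 - 2}{-2} + \left(\frac{-1 - 2}{-2}\right)^{2}\right) + 20877 = \left(- \frac{1}{2}\right) \left(-3\right) \left(1 - - \frac{3}{2} + \left(\left(- \frac{1}{2}\right) \left(-3\right)\right)^{2}\right) + 20877 = \frac{3 \left(1 + \frac{3}{2} + \left(\frac{3}{2}\right)^{2}\right)}{2} + 20877 = \frac{3 \left(1 + \frac{3}{2} + \frac{9}{4}\right)}{2} + 20877 = \frac{3}{2} \cdot \frac{19}{4} + 20877 = \frac{57}{8} + 20877 = \frac{167073}{8}$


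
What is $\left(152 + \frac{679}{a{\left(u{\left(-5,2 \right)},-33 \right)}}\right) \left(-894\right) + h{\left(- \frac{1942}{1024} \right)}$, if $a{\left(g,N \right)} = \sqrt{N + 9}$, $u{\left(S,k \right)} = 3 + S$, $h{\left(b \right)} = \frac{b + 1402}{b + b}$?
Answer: $- \frac{264611349}{1942} + \frac{101171 i \sqrt{6}}{2} \approx -1.3626 \cdot 10^{5} + 1.2391 \cdot 10^{5} i$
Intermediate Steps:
$h{\left(b \right)} = \frac{1402 + b}{2 b}$
$a{\left(g,N \right)} = \sqrt{9 + N}$
$\left(152 + \frac{679}{a{\left(u{\left(-5,2 \right)},-33 \right)}}\right) \left(-894\right) + h{\left(- \frac{1942}{1024} \right)} = \left(152 + \frac{679}{\sqrt{9 - 33}}\right) \left(-894\right) + \frac{1402 - \frac{1942}{1024}}{2 \left(- \frac{1942}{1024}\right)} = \left(152 + \frac{679}{\sqrt{-24}}\right) \left(-894\right) + \frac{1402 - \frac{971}{512}}{2 \left(\left(-1942\right) \frac{1}{1024}\right)} = \left(152 + \frac{679}{2 i \sqrt{6}}\right) \left(-894\right) + \frac{1402 - \frac{971}{512}}{2 \left(- \frac{971}{512}\right)} = \left(152 + 679 \left(- \frac{i \sqrt{6}}{12}\right)\right) \left(-894\right) + \frac{1}{2} \left(- \frac{512}{971}\right) \frac{716853}{512} = \left(152 - \frac{679 i \sqrt{6}}{12}\right) \left(-894\right) - \frac{716853}{1942} = \left(-135888 + \frac{101171 i \sqrt{6}}{2}\right) - \frac{716853}{1942} = - \frac{264611349}{1942} + \frac{101171 i \sqrt{6}}{2}$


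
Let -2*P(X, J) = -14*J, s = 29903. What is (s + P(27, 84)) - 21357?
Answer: 9134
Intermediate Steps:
P(X, J) = 7*J (P(X, J) = -(-7)*J = 7*J)
(s + P(27, 84)) - 21357 = (29903 + 7*84) - 21357 = (29903 + 588) - 21357 = 30491 - 21357 = 9134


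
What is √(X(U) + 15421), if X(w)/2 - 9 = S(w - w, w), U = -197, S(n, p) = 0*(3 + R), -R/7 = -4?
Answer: √15439 ≈ 124.25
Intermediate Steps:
R = 28 (R = -7*(-4) = 28)
S(n, p) = 0 (S(n, p) = 0*(3 + 28) = 0*31 = 0)
X(w) = 18 (X(w) = 18 + 2*0 = 18 + 0 = 18)
√(X(U) + 15421) = √(18 + 15421) = √15439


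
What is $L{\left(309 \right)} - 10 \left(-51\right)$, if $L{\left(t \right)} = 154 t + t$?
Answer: $48405$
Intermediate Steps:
$L{\left(t \right)} = 155 t$
$L{\left(309 \right)} - 10 \left(-51\right) = 155 \cdot 309 - 10 \left(-51\right) = 47895 - -510 = 47895 + 510 = 48405$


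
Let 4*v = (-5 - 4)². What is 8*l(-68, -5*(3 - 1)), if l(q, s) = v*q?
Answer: -11016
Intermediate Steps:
v = 81/4 (v = (-5 - 4)²/4 = (¼)*(-9)² = (¼)*81 = 81/4 ≈ 20.250)
l(q, s) = 81*q/4
8*l(-68, -5*(3 - 1)) = 8*((81/4)*(-68)) = 8*(-1377) = -11016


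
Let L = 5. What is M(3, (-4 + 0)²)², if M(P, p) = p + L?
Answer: 441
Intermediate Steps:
M(P, p) = 5 + p (M(P, p) = p + 5 = 5 + p)
M(3, (-4 + 0)²)² = (5 + (-4 + 0)²)² = (5 + (-4)²)² = (5 + 16)² = 21² = 441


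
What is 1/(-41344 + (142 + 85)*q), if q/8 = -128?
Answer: -1/273792 ≈ -3.6524e-6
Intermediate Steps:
q = -1024 (q = 8*(-128) = -1024)
1/(-41344 + (142 + 85)*q) = 1/(-41344 + (142 + 85)*(-1024)) = 1/(-41344 + 227*(-1024)) = 1/(-41344 - 232448) = 1/(-273792) = -1/273792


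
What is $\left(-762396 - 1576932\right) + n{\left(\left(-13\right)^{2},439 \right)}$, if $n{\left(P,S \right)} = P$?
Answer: $-2339159$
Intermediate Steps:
$\left(-762396 - 1576932\right) + n{\left(\left(-13\right)^{2},439 \right)} = \left(-762396 - 1576932\right) + \left(-13\right)^{2} = -2339328 + 169 = -2339159$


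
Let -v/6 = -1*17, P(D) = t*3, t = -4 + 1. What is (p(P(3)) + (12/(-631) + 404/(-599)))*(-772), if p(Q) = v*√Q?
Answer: 202350464/377969 - 236232*I ≈ 535.36 - 2.3623e+5*I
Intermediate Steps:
t = -3
P(D) = -9 (P(D) = -3*3 = -9)
v = 102 (v = -(-6)*17 = -6*(-17) = 102)
p(Q) = 102*√Q
(p(P(3)) + (12/(-631) + 404/(-599)))*(-772) = (102*√(-9) + (12/(-631) + 404/(-599)))*(-772) = (102*(3*I) + (12*(-1/631) + 404*(-1/599)))*(-772) = (306*I + (-12/631 - 404/599))*(-772) = (306*I - 262112/377969)*(-772) = (-262112/377969 + 306*I)*(-772) = 202350464/377969 - 236232*I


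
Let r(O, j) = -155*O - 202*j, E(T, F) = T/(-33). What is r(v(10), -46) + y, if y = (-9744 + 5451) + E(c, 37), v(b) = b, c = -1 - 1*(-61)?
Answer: 37919/11 ≈ 3447.2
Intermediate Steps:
c = 60 (c = -1 + 61 = 60)
E(T, F) = -T/33 (E(T, F) = T*(-1/33) = -T/33)
r(O, j) = -202*j - 155*O
y = -47243/11 (y = (-9744 + 5451) - 1/33*60 = -4293 - 20/11 = -47243/11 ≈ -4294.8)
r(v(10), -46) + y = (-202*(-46) - 155*10) - 47243/11 = (9292 - 1550) - 47243/11 = 7742 - 47243/11 = 37919/11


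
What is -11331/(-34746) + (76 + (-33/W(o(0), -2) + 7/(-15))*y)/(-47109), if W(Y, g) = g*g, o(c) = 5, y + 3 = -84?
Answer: 41040793/133077180 ≈ 0.30840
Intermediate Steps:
y = -87 (y = -3 - 84 = -87)
W(Y, g) = g**2
-11331/(-34746) + (76 + (-33/W(o(0), -2) + 7/(-15))*y)/(-47109) = -11331/(-34746) + (76 + (-33/((-2)**2) + 7/(-15))*(-87))/(-47109) = -11331*(-1/34746) + (76 + (-33/4 + 7*(-1/15))*(-87))*(-1/47109) = 3777/11582 + (76 + (-33*1/4 - 7/15)*(-87))*(-1/47109) = 3777/11582 + (76 + (-33/4 - 7/15)*(-87))*(-1/47109) = 3777/11582 + (76 - 523/60*(-87))*(-1/47109) = 3777/11582 + (76 + 15167/20)*(-1/47109) = 3777/11582 + (16687/20)*(-1/47109) = 3777/11582 - 407/22980 = 41040793/133077180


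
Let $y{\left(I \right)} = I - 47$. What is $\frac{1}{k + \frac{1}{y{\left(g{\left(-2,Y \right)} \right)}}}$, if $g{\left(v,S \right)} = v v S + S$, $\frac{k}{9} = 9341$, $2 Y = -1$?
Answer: $\frac{99}{8322829} \approx 1.1895 \cdot 10^{-5}$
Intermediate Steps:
$Y = - \frac{1}{2}$ ($Y = \frac{1}{2} \left(-1\right) = - \frac{1}{2} \approx -0.5$)
$k = 84069$ ($k = 9 \cdot 9341 = 84069$)
$g{\left(v,S \right)} = S + S v^{2}$ ($g{\left(v,S \right)} = v^{2} S + S = S v^{2} + S = S + S v^{2}$)
$y{\left(I \right)} = -47 + I$ ($y{\left(I \right)} = I - 47 = -47 + I$)
$\frac{1}{k + \frac{1}{y{\left(g{\left(-2,Y \right)} \right)}}} = \frac{1}{84069 + \frac{1}{-47 - \frac{1 + \left(-2\right)^{2}}{2}}} = \frac{1}{84069 + \frac{1}{-47 - \frac{1 + 4}{2}}} = \frac{1}{84069 + \frac{1}{-47 - \frac{5}{2}}} = \frac{1}{84069 + \frac{1}{- \frac{99}{2}}} = \frac{1}{84069 - \frac{2}{99}} = \frac{1}{\frac{8322829}{99}} = \frac{99}{8322829}$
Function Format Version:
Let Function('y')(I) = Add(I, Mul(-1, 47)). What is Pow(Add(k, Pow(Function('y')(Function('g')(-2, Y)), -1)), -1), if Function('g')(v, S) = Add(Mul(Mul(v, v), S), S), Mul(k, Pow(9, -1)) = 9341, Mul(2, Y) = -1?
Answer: Rational(99, 8322829) ≈ 1.1895e-5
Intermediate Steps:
Y = Rational(-1, 2) (Y = Mul(Rational(1, 2), -1) = Rational(-1, 2) ≈ -0.50000)
k = 84069 (k = Mul(9, 9341) = 84069)
Function('g')(v, S) = Add(S, Mul(S, Pow(v, 2))) (Function('g')(v, S) = Add(Mul(Pow(v, 2), S), S) = Add(Mul(S, Pow(v, 2)), S) = Add(S, Mul(S, Pow(v, 2))))
Function('y')(I) = Add(-47, I) (Function('y')(I) = Add(I, -47) = Add(-47, I))
Pow(Add(k, Pow(Function('y')(Function('g')(-2, Y)), -1)), -1) = Pow(Add(84069, Pow(Add(-47, Mul(Rational(-1, 2), Add(1, Pow(-2, 2)))), -1)), -1) = Pow(Add(84069, Pow(Add(-47, Mul(Rational(-1, 2), Add(1, 4))), -1)), -1) = Pow(Add(84069, Pow(Add(-47, Mul(Rational(-1, 2), 5)), -1)), -1) = Pow(Add(84069, Pow(Add(-47, Rational(-5, 2)), -1)), -1) = Pow(Add(84069, Pow(Rational(-99, 2), -1)), -1) = Pow(Add(84069, Rational(-2, 99)), -1) = Pow(Rational(8322829, 99), -1) = Rational(99, 8322829)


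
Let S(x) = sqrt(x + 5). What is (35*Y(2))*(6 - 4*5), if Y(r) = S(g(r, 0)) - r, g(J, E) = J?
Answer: 980 - 490*sqrt(7) ≈ -316.42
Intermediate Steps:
S(x) = sqrt(5 + x)
Y(r) = sqrt(5 + r) - r
(35*Y(2))*(6 - 4*5) = (35*(sqrt(5 + 2) - 1*2))*(6 - 4*5) = (35*(sqrt(7) - 2))*(6 - 20) = (35*(-2 + sqrt(7)))*(-14) = (-70 + 35*sqrt(7))*(-14) = 980 - 490*sqrt(7)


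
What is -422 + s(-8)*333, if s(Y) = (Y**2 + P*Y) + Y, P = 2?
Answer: 12898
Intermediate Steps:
s(Y) = Y**2 + 3*Y (s(Y) = (Y**2 + 2*Y) + Y = Y**2 + 3*Y)
-422 + s(-8)*333 = -422 - 8*(3 - 8)*333 = -422 - 8*(-5)*333 = -422 + 40*333 = -422 + 13320 = 12898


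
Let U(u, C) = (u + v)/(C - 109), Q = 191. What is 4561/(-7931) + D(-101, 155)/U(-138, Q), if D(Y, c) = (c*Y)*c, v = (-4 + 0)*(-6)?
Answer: 789035300798/452067 ≈ 1.7454e+6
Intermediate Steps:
v = 24 (v = -4*(-6) = 24)
D(Y, c) = Y*c**2 (D(Y, c) = (Y*c)*c = Y*c**2)
U(u, C) = (24 + u)/(-109 + C) (U(u, C) = (u + 24)/(C - 109) = (24 + u)/(-109 + C))
4561/(-7931) + D(-101, 155)/U(-138, Q) = 4561/(-7931) + (-101*155**2)/(((24 - 138)/(-109 + 191))) = 4561*(-1/7931) + (-101*24025)/((-114/82)) = -4561/7931 - 2426525/((1/82)*(-114)) = -4561/7931 - 2426525/(-57/41) = -4561/7931 - 2426525*(-41/57) = -4561/7931 + 99487525/57 = 789035300798/452067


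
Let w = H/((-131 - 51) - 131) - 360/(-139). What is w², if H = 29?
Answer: 11804605201/1892859049 ≈ 6.2364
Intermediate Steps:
w = 108649/43507 (w = 29/((-131 - 51) - 131) - 360/(-139) = 29/(-182 - 131) - 360*(-1/139) = 29/(-313) + 360/139 = 29*(-1/313) + 360/139 = -29/313 + 360/139 = 108649/43507 ≈ 2.4973)
w² = (108649/43507)² = 11804605201/1892859049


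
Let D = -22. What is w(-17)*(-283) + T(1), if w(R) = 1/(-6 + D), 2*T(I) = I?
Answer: 297/28 ≈ 10.607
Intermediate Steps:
T(I) = I/2
w(R) = -1/28 (w(R) = 1/(-6 - 22) = 1/(-28) = -1/28)
w(-17)*(-283) + T(1) = -1/28*(-283) + (½)*1 = 283/28 + ½ = 297/28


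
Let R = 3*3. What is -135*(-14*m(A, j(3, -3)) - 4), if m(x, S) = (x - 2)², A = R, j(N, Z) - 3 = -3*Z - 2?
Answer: 93150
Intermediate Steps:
j(N, Z) = 1 - 3*Z (j(N, Z) = 3 + (-3*Z - 2) = 3 + (-2 - 3*Z) = 1 - 3*Z)
R = 9
A = 9
m(x, S) = (-2 + x)²
-135*(-14*m(A, j(3, -3)) - 4) = -135*(-14*(-2 + 9)² - 4) = -135*(-14*7² - 4) = -135*(-14*49 - 4) = -135*(-686 - 4) = -135*(-690) = 93150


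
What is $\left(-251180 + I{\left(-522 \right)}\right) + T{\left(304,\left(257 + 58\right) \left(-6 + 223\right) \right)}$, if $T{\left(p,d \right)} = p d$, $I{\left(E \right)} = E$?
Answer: $20528218$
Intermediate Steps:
$T{\left(p,d \right)} = d p$
$\left(-251180 + I{\left(-522 \right)}\right) + T{\left(304,\left(257 + 58\right) \left(-6 + 223\right) \right)} = \left(-251180 - 522\right) + \left(257 + 58\right) \left(-6 + 223\right) 304 = -251702 + 315 \cdot 217 \cdot 304 = -251702 + 68355 \cdot 304 = -251702 + 20779920 = 20528218$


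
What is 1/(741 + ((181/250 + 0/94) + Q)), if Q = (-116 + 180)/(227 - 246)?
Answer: 4750/3507189 ≈ 0.0013544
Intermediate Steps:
Q = -64/19 (Q = 64/(-19) = 64*(-1/19) = -64/19 ≈ -3.3684)
1/(741 + ((181/250 + 0/94) + Q)) = 1/(741 + ((181/250 + 0/94) - 64/19)) = 1/(741 + ((181*(1/250) + 0*(1/94)) - 64/19)) = 1/(741 + ((181/250 + 0) - 64/19)) = 1/(741 + (181/250 - 64/19)) = 1/(741 - 12561/4750) = 1/(3507189/4750) = 4750/3507189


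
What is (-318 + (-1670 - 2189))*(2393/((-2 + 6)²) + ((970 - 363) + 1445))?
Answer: -147134825/16 ≈ -9.1959e+6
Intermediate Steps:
(-318 + (-1670 - 2189))*(2393/((-2 + 6)²) + ((970 - 363) + 1445)) = (-318 - 3859)*(2393/(4²) + (607 + 1445)) = -4177*(2393/16 + 2052) = -4177*35225/16 = -147134825/16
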